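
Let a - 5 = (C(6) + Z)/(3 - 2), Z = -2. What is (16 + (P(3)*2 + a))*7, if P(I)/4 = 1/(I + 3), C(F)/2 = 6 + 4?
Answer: 847/3 ≈ 282.33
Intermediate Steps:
C(F) = 20 (C(F) = 2*(6 + 4) = 2*10 = 20)
P(I) = 4/(3 + I) (P(I) = 4/(I + 3) = 4/(3 + I))
a = 23 (a = 5 + (20 - 2)/(3 - 2) = 5 + 18/1 = 5 + 18*1 = 5 + 18 = 23)
(16 + (P(3)*2 + a))*7 = (16 + ((4/(3 + 3))*2 + 23))*7 = (16 + ((4/6)*2 + 23))*7 = (16 + ((4*(1/6))*2 + 23))*7 = (16 + ((2/3)*2 + 23))*7 = (16 + (4/3 + 23))*7 = (16 + 73/3)*7 = (121/3)*7 = 847/3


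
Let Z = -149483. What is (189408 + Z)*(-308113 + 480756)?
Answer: 6892771775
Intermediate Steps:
(189408 + Z)*(-308113 + 480756) = (189408 - 149483)*(-308113 + 480756) = 39925*172643 = 6892771775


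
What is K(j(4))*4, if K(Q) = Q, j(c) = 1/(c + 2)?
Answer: 2/3 ≈ 0.66667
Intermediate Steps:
j(c) = 1/(2 + c)
K(j(4))*4 = 4/(2 + 4) = 4/6 = (1/6)*4 = 2/3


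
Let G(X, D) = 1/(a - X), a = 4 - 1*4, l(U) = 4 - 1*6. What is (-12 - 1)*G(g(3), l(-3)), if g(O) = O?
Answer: 13/3 ≈ 4.3333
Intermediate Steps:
l(U) = -2 (l(U) = 4 - 6 = -2)
a = 0 (a = 4 - 4 = 0)
G(X, D) = -1/X (G(X, D) = 1/(0 - X) = 1/(-X) = -1/X)
(-12 - 1)*G(g(3), l(-3)) = (-12 - 1)*(-1/3) = -(-13)/3 = -13*(-⅓) = 13/3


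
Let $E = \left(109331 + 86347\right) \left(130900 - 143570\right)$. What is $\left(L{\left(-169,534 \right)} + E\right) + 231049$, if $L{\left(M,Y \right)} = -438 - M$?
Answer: $-2479009480$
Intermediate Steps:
$E = -2479240260$ ($E = 195678 \left(-12670\right) = -2479240260$)
$\left(L{\left(-169,534 \right)} + E\right) + 231049 = \left(\left(-438 - -169\right) - 2479240260\right) + 231049 = \left(\left(-438 + 169\right) - 2479240260\right) + 231049 = \left(-269 - 2479240260\right) + 231049 = -2479240529 + 231049 = -2479009480$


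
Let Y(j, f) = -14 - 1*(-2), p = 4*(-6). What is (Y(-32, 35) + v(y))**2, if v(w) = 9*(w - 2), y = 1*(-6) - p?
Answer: 17424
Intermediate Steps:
p = -24
y = 18 (y = 1*(-6) - 1*(-24) = -6 + 24 = 18)
Y(j, f) = -12 (Y(j, f) = -14 + 2 = -12)
v(w) = -18 + 9*w (v(w) = 9*(-2 + w) = -18 + 9*w)
(Y(-32, 35) + v(y))**2 = (-12 + (-18 + 9*18))**2 = (-12 + (-18 + 162))**2 = (-12 + 144)**2 = 132**2 = 17424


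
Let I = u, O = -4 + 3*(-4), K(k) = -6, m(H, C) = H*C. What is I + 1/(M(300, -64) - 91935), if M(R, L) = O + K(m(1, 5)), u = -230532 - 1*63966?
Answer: -27081152587/91957 ≈ -2.9450e+5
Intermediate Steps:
m(H, C) = C*H
u = -294498 (u = -230532 - 63966 = -294498)
O = -16 (O = -4 - 12 = -16)
M(R, L) = -22 (M(R, L) = -16 - 6 = -22)
I = -294498
I + 1/(M(300, -64) - 91935) = -294498 + 1/(-22 - 91935) = -294498 + 1/(-91957) = -294498 - 1/91957 = -27081152587/91957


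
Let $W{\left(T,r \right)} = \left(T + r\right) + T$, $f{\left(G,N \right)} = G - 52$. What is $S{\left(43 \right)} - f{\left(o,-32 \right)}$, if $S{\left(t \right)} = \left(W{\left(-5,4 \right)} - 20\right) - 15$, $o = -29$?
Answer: $40$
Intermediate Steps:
$f{\left(G,N \right)} = -52 + G$
$W{\left(T,r \right)} = r + 2 T$
$S{\left(t \right)} = -41$ ($S{\left(t \right)} = \left(\left(4 + 2 \left(-5\right)\right) - 20\right) - 15 = \left(\left(4 - 10\right) - 20\right) - 15 = \left(-6 - 20\right) - 15 = -26 - 15 = -41$)
$S{\left(43 \right)} - f{\left(o,-32 \right)} = -41 - \left(-52 - 29\right) = -41 - -81 = -41 + 81 = 40$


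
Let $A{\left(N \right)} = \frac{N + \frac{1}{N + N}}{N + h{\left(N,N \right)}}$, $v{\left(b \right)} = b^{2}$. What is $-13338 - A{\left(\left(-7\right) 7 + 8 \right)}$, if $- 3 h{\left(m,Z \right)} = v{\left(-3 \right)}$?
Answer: $- \frac{48126867}{3608} \approx -13339.0$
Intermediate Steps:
$h{\left(m,Z \right)} = -3$ ($h{\left(m,Z \right)} = - \frac{\left(-3\right)^{2}}{3} = \left(- \frac{1}{3}\right) 9 = -3$)
$A{\left(N \right)} = \frac{N + \frac{1}{2 N}}{-3 + N}$ ($A{\left(N \right)} = \frac{N + \frac{1}{N + N}}{N - 3} = \frac{N + \frac{1}{2 N}}{-3 + N}$)
$-13338 - A{\left(\left(-7\right) 7 + 8 \right)} = -13338 - \frac{\frac{1}{2} + \left(\left(-7\right) 7 + 8\right)^{2}}{\left(\left(-7\right) 7 + 8\right) \left(-3 + \left(\left(-7\right) 7 + 8\right)\right)} = -13338 - \frac{\frac{1}{2} + \left(-49 + 8\right)^{2}}{\left(-49 + 8\right) \left(-3 + \left(-49 + 8\right)\right)} = -13338 - \frac{\frac{1}{2} + \left(-41\right)^{2}}{\left(-41\right) \left(-3 - 41\right)} = -13338 - - \frac{\frac{1}{2} + 1681}{41 \left(-44\right)} = -13338 - \left(- \frac{1}{41}\right) \left(- \frac{1}{44}\right) \frac{3363}{2} = -13338 - \frac{3363}{3608} = - \frac{48126867}{3608}$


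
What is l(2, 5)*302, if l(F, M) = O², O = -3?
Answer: 2718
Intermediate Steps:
l(F, M) = 9 (l(F, M) = (-3)² = 9)
l(2, 5)*302 = 9*302 = 2718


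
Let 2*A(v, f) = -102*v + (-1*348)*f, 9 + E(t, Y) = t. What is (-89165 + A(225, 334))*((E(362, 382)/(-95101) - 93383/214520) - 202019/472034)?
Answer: 165685610465606019919/1203749629212710 ≈ 1.3764e+5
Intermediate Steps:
E(t, Y) = -9 + t
A(v, f) = -174*f - 51*v (A(v, f) = (-102*v + (-1*348)*f)/2 = (-102*v - 348*f)/2 = (-348*f - 102*v)/2 = -174*f - 51*v)
(-89165 + A(225, 334))*((E(362, 382)/(-95101) - 93383/214520) - 202019/472034) = (-89165 + (-174*334 - 51*225))*(((-9 + 362)/(-95101) - 93383/214520) - 202019/472034) = (-89165 + (-58116 - 11475))*((353*(-1/95101) - 93383*1/214520) - 202019*1/472034) = (-89165 - 69591)*((-353/95101 - 93383/214520) - 202019/472034) = -158756*(-8956542243/20401066520 - 202019/472034) = -158756*(-4174597759218071/4814998516850840) = 165685610465606019919/1203749629212710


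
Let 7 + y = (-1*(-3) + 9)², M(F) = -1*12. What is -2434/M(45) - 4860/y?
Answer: 137569/822 ≈ 167.36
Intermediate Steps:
M(F) = -12
y = 137 (y = -7 + (-1*(-3) + 9)² = -7 + (3 + 9)² = -7 + 12² = -7 + 144 = 137)
-2434/M(45) - 4860/y = -2434/(-12) - 4860/137 = -2434*(-1/12) - 4860*1/137 = 1217/6 - 4860/137 = 137569/822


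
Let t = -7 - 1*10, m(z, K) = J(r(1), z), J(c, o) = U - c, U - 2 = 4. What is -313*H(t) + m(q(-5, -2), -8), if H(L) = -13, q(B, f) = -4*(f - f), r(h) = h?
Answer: 4074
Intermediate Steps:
U = 6 (U = 2 + 4 = 6)
q(B, f) = 0 (q(B, f) = -4*0 = 0)
J(c, o) = 6 - c
m(z, K) = 5 (m(z, K) = 6 - 1*1 = 6 - 1 = 5)
t = -17 (t = -7 - 10 = -17)
-313*H(t) + m(q(-5, -2), -8) = -313*(-13) + 5 = 4069 + 5 = 4074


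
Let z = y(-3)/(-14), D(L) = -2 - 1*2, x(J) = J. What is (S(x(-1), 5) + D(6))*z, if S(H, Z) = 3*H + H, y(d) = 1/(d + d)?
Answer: -2/21 ≈ -0.095238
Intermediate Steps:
D(L) = -4 (D(L) = -2 - 2 = -4)
y(d) = 1/(2*d)
z = 1/84 (z = ((½)/(-3))/(-14) = ((½)*(-⅓))*(-1/14) = -⅙*(-1/14) = 1/84 ≈ 0.011905)
S(H, Z) = 4*H
(S(x(-1), 5) + D(6))*z = (4*(-1) - 4)*(1/84) = (-4 - 4)*(1/84) = -8*1/84 = -2/21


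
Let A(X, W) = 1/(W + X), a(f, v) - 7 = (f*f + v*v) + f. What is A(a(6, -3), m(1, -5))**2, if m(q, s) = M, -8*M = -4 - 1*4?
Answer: 1/3481 ≈ 0.00028727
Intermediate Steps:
M = 1 (M = -(-4 - 1*4)/8 = -(-4 - 4)/8 = -1/8*(-8) = 1)
a(f, v) = 7 + f + f**2 + v**2 (a(f, v) = 7 + ((f*f + v*v) + f) = 7 + ((f**2 + v**2) + f) = 7 + (f + f**2 + v**2) = 7 + f + f**2 + v**2)
m(q, s) = 1
A(a(6, -3), m(1, -5))**2 = (1/(1 + (7 + 6 + 6**2 + (-3)**2)))**2 = (1/(1 + (7 + 6 + 36 + 9)))**2 = (1/(1 + 58))**2 = (1/59)**2 = 1/3481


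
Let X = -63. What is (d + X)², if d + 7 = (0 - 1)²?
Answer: 4761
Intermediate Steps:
d = -6 (d = -7 + (0 - 1)² = -7 + (-1)² = -7 + 1 = -6)
(d + X)² = (-6 - 63)² = (-69)² = 4761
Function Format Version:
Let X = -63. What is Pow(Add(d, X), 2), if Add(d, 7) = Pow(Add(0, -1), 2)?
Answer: 4761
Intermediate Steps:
d = -6 (d = Add(-7, Pow(Add(0, -1), 2)) = Add(-7, Pow(-1, 2)) = Add(-7, 1) = -6)
Pow(Add(d, X), 2) = Pow(Add(-6, -63), 2) = Pow(-69, 2) = 4761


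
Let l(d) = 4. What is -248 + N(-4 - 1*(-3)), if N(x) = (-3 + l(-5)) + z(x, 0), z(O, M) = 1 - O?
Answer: -245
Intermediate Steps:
N(x) = 2 - x (N(x) = (-3 + 4) + (1 - x) = 1 + (1 - x) = 2 - x)
-248 + N(-4 - 1*(-3)) = -248 + (2 - (-4 - 1*(-3))) = -248 + (2 - (-4 + 3)) = -248 + (2 - 1*(-1)) = -248 + (2 + 1) = -248 + 3 = -245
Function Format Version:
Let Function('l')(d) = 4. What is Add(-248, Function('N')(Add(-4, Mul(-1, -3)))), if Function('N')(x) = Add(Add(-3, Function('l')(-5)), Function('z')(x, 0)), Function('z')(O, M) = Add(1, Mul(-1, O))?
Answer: -245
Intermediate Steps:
Function('N')(x) = Add(2, Mul(-1, x)) (Function('N')(x) = Add(Add(-3, 4), Add(1, Mul(-1, x))) = Add(1, Add(1, Mul(-1, x))) = Add(2, Mul(-1, x)))
Add(-248, Function('N')(Add(-4, Mul(-1, -3)))) = Add(-248, Add(2, Mul(-1, Add(-4, Mul(-1, -3))))) = Add(-248, Add(2, Mul(-1, Add(-4, 3)))) = Add(-248, Add(2, Mul(-1, -1))) = Add(-248, Add(2, 1)) = Add(-248, 3) = -245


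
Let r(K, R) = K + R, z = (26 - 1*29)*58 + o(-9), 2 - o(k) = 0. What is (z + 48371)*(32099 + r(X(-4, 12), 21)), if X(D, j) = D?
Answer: 1547959084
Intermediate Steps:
o(k) = 2 (o(k) = 2 - 1*0 = 2 + 0 = 2)
z = -172 (z = (26 - 1*29)*58 + 2 = (26 - 29)*58 + 2 = -3*58 + 2 = -174 + 2 = -172)
(z + 48371)*(32099 + r(X(-4, 12), 21)) = (-172 + 48371)*(32099 + (-4 + 21)) = 48199*(32099 + 17) = 48199*32116 = 1547959084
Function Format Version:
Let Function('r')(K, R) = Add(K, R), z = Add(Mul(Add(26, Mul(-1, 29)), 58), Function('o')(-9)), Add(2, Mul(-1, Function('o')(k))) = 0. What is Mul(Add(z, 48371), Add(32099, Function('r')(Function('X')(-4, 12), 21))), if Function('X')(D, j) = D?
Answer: 1547959084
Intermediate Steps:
Function('o')(k) = 2 (Function('o')(k) = Add(2, Mul(-1, 0)) = Add(2, 0) = 2)
z = -172 (z = Add(Mul(Add(26, Mul(-1, 29)), 58), 2) = Add(Mul(Add(26, -29), 58), 2) = Add(Mul(-3, 58), 2) = Add(-174, 2) = -172)
Mul(Add(z, 48371), Add(32099, Function('r')(Function('X')(-4, 12), 21))) = Mul(Add(-172, 48371), Add(32099, Add(-4, 21))) = Mul(48199, Add(32099, 17)) = Mul(48199, 32116) = 1547959084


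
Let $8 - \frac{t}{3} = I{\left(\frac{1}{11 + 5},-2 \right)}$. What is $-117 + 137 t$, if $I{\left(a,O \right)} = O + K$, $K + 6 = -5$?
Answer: $8514$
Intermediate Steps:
$K = -11$ ($K = -6 - 5 = -11$)
$I{\left(a,O \right)} = -11 + O$ ($I{\left(a,O \right)} = O - 11 = -11 + O$)
$t = 63$ ($t = 24 - 3 \left(-11 - 2\right) = 24 - -39 = 24 + 39 = 63$)
$-117 + 137 t = -117 + 137 \cdot 63 = -117 + 8631 = 8514$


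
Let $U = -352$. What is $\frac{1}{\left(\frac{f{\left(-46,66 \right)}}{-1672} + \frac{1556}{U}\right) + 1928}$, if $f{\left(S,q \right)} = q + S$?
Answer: $\frac{1672}{3216205} \approx 0.00051987$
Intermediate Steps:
$f{\left(S,q \right)} = S + q$
$\frac{1}{\left(\frac{f{\left(-46,66 \right)}}{-1672} + \frac{1556}{U}\right) + 1928} = \frac{1}{\left(\frac{-46 + 66}{-1672} + \frac{1556}{-352}\right) + 1928} = \frac{1}{\left(20 \left(- \frac{1}{1672}\right) + 1556 \left(- \frac{1}{352}\right)\right) + 1928} = \frac{1}{\left(- \frac{5}{418} - \frac{389}{88}\right) + 1928} = \frac{1}{- \frac{7411}{1672} + 1928} = \frac{1}{\frac{3216205}{1672}} = \frac{1672}{3216205}$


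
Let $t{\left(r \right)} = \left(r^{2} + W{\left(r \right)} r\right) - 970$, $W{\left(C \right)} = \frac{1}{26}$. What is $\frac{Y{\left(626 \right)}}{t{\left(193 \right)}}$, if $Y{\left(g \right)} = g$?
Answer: $\frac{16276}{943447} \approx 0.017252$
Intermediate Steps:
$W{\left(C \right)} = \frac{1}{26}$
$t{\left(r \right)} = -970 + r^{2} + \frac{r}{26}$ ($t{\left(r \right)} = \left(r^{2} + \frac{r}{26}\right) - 970 = -970 + r^{2} + \frac{r}{26}$)
$\frac{Y{\left(626 \right)}}{t{\left(193 \right)}} = \frac{626}{-970 + 193^{2} + \frac{1}{26} \cdot 193} = \frac{626}{-970 + 37249 + \frac{193}{26}} = \frac{626}{\frac{943447}{26}} = 626 \cdot \frac{26}{943447} = \frac{16276}{943447}$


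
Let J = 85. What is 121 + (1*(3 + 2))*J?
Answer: 546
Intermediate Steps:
121 + (1*(3 + 2))*J = 121 + (1*(3 + 2))*85 = 121 + (1*5)*85 = 121 + 5*85 = 121 + 425 = 546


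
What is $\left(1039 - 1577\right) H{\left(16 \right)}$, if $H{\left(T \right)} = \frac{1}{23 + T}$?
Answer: $- \frac{538}{39} \approx -13.795$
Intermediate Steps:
$\left(1039 - 1577\right) H{\left(16 \right)} = \frac{1039 - 1577}{23 + 16} = - \frac{538}{39}$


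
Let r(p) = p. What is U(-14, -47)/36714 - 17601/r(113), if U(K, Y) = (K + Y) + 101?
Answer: -323099297/2074341 ≈ -155.76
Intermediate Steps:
U(K, Y) = 101 + K + Y
U(-14, -47)/36714 - 17601/r(113) = (101 - 14 - 47)/36714 - 17601/113 = 40*(1/36714) - 17601*1/113 = 20/18357 - 17601/113 = -323099297/2074341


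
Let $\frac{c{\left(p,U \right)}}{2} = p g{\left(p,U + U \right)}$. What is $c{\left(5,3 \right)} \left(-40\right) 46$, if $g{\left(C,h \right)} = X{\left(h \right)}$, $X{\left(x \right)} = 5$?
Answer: $-92000$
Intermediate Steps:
$g{\left(C,h \right)} = 5$
$c{\left(p,U \right)} = 10 p$ ($c{\left(p,U \right)} = 2 p 5 = 2 \cdot 5 p = 10 p$)
$c{\left(5,3 \right)} \left(-40\right) 46 = 10 \cdot 5 \left(-40\right) 46 = 50 \left(-40\right) 46 = \left(-2000\right) 46 = -92000$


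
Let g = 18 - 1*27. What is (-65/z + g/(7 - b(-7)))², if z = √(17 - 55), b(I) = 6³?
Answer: -9713113/87362 + 585*I*√38/3971 ≈ -111.18 + 0.90813*I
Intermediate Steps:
b(I) = 216
z = I*√38 (z = √(-38) = I*√38 ≈ 6.1644*I)
g = -9 (g = 18 - 27 = -9)
(-65/z + g/(7 - b(-7)))² = (-65*(-I*√38/38) - 9/(7 - 1*216))² = (-(-65)*I*√38/38 - 9/(7 - 216))² = (65*I*√38/38 - 9/(-209))² = (65*I*√38/38 - 9*(-1/209))² = (65*I*√38/38 + 9/209)² = (9/209 + 65*I*√38/38)²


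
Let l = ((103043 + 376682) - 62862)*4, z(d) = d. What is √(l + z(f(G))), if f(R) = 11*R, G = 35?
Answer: √1667837 ≈ 1291.4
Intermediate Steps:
l = 1667452 (l = (479725 - 62862)*4 = 416863*4 = 1667452)
√(l + z(f(G))) = √(1667452 + 11*35) = √(1667452 + 385) = √1667837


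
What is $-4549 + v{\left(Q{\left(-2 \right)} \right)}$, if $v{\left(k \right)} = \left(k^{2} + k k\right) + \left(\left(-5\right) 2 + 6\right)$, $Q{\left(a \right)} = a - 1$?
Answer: $-4535$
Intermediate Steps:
$Q{\left(a \right)} = -1 + a$
$v{\left(k \right)} = -4 + 2 k^{2}$ ($v{\left(k \right)} = \left(k^{2} + k^{2}\right) + \left(-10 + 6\right) = 2 k^{2} - 4 = -4 + 2 k^{2}$)
$-4549 + v{\left(Q{\left(-2 \right)} \right)} = -4549 - \left(4 - 2 \left(-1 - 2\right)^{2}\right) = -4549 - \left(4 - 2 \left(-3\right)^{2}\right) = -4549 + \left(-4 + 2 \cdot 9\right) = -4549 + \left(-4 + 18\right) = -4549 + 14 = -4535$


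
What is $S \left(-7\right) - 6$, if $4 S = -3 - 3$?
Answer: $\frac{9}{2} \approx 4.5$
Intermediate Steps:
$S = - \frac{3}{2}$ ($S = \frac{-3 - 3}{4} = \frac{1}{4} \left(-6\right) = - \frac{3}{2} \approx -1.5$)
$S \left(-7\right) - 6 = \left(- \frac{3}{2}\right) \left(-7\right) - 6 = \frac{21}{2} - 6 = \frac{9}{2}$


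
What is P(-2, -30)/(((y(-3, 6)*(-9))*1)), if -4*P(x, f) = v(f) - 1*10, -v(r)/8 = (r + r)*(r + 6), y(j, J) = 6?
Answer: -5765/108 ≈ -53.380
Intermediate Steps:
v(r) = -16*r*(6 + r) (v(r) = -8*(r + r)*(r + 6) = -8*2*r*(6 + r) = -16*r*(6 + r))
P(x, f) = 5/2 + 4*f*(6 + f) (P(x, f) = -(-16*f*(6 + f) - 1*10)/4 = -(-16*f*(6 + f) - 10)/4 = -(-10 - 16*f*(6 + f))/4 = 5/2 + 4*f*(6 + f))
P(-2, -30)/(((y(-3, 6)*(-9))*1)) = (5/2 + 4*(-30)*(6 - 30))/(((6*(-9))*1)) = (5/2 + 4*(-30)*(-24))/((-54*1)) = (5/2 + 2880)/(-54) = (5765/2)*(-1/54) = -5765/108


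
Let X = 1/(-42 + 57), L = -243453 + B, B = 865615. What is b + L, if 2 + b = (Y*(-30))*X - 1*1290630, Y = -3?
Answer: -668464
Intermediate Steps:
L = 622162 (L = -243453 + 865615 = 622162)
X = 1/15 ≈ 0.066667
b = -1290626 (b = -2 + (-3*(-30)*(1/15) - 1*1290630) = -2 + (90*(1/15) - 1290630) = -2 + (6 - 1290630) = -2 - 1290624 = -1290626)
b + L = -1290626 + 622162 = -668464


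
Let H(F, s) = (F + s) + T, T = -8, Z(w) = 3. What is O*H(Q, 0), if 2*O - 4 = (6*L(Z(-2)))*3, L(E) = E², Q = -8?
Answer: -1328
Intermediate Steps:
H(F, s) = -8 + F + s (H(F, s) = (F + s) - 8 = -8 + F + s)
O = 83 (O = 2 + ((6*3²)*3)/2 = 2 + ((6*9)*3)/2 = 2 + (54*3)/2 = 2 + (½)*162 = 2 + 81 = 83)
O*H(Q, 0) = 83*(-8 - 8 + 0) = 83*(-16) = -1328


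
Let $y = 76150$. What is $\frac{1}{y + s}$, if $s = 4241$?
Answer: $\frac{1}{80391} \approx 1.2439 \cdot 10^{-5}$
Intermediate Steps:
$\frac{1}{y + s} = \frac{1}{76150 + 4241} = \frac{1}{80391}$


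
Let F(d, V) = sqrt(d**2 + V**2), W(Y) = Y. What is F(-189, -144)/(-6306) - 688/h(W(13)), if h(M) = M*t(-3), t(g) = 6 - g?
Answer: -688/117 - 3*sqrt(697)/2102 ≈ -5.9180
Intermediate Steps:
F(d, V) = sqrt(V**2 + d**2)
h(M) = 9*M (h(M) = M*(6 - 1*(-3)) = M*(6 + 3) = M*9 = 9*M)
F(-189, -144)/(-6306) - 688/h(W(13)) = sqrt((-144)**2 + (-189)**2)/(-6306) - 688/(9*13) = sqrt(20736 + 35721)*(-1/6306) - 688/117 = sqrt(56457)*(-1/6306) - 688*1/117 = (9*sqrt(697))*(-1/6306) - 688/117 = -3*sqrt(697)/2102 - 688/117 = -688/117 - 3*sqrt(697)/2102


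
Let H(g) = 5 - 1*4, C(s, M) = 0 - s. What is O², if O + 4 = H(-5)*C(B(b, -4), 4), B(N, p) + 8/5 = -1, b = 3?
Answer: 49/25 ≈ 1.9600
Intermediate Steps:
B(N, p) = -13/5 (B(N, p) = -8/5 - 1 = -13/5)
C(s, M) = -s
H(g) = 1 (H(g) = 5 - 4 = 1)
O = -7/5 (O = -4 + 1*(-1*(-13/5)) = -4 + 1*(13/5) = -4 + 13/5 = -7/5 ≈ -1.4000)
O² = (-7/5)² = 49/25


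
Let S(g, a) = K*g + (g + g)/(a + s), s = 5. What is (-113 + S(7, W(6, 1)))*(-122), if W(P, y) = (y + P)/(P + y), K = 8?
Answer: 20008/3 ≈ 6669.3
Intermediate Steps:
W(P, y) = 1 (W(P, y) = (P + y)/(P + y) = 1)
S(g, a) = 8*g + 2*g/(5 + a) (S(g, a) = 8*g + (g + g)/(a + 5) = 8*g + (2*g)/(5 + a) = 8*g + 2*g/(5 + a))
(-113 + S(7, W(6, 1)))*(-122) = (-113 + 2*7*(21 + 4*1)/(5 + 1))*(-122) = (-113 + 2*7*(21 + 4)/6)*(-122) = (-113 + 2*7*(1/6)*25)*(-122) = (-113 + 175/3)*(-122) = -164/3*(-122) = 20008/3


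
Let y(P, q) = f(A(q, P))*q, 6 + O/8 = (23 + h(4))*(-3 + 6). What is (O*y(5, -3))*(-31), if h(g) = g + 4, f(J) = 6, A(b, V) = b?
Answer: 388368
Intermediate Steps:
h(g) = 4 + g
O = 696 (O = -48 + 8*((23 + (4 + 4))*(-3 + 6)) = -48 + 8*((23 + 8)*3) = -48 + 8*(31*3) = -48 + 8*93 = -48 + 744 = 696)
y(P, q) = 6*q
(O*y(5, -3))*(-31) = (696*(6*(-3)))*(-31) = (696*(-18))*(-31) = -12528*(-31) = 388368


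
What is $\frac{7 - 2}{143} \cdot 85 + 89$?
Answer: $\frac{13152}{143} \approx 91.972$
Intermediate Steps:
$\frac{7 - 2}{143} \cdot 85 + 89 = \left(7 - 2\right) \frac{1}{143} \cdot 85 + 89 = 5 \cdot \frac{1}{143} \cdot 85 + 89 = \frac{5}{143} \cdot 85 + 89 = \frac{425}{143} + 89 = \frac{13152}{143}$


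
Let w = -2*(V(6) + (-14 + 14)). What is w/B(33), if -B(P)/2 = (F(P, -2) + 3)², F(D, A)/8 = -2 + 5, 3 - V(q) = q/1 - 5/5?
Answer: -2/729 ≈ -0.0027435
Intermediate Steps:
V(q) = 4 - q (V(q) = 3 - (q/1 - 5/5) = 3 - (q*1 - 5*⅕) = 3 - (q - 1) = 3 - (-1 + q) = 3 + (1 - q) = 4 - q)
F(D, A) = 24 (F(D, A) = 8*(-2 + 5) = 8*3 = 24)
B(P) = -1458 (B(P) = -2*(24 + 3)² = -2*27² = -2*729 = -1458)
w = 4 (w = -2*((4 - 1*6) + (-14 + 14)) = -2*((4 - 6) + 0) = -2*(-2 + 0) = -2*(-2) = 4)
w/B(33) = 4/(-1458) = 4*(-1/1458) = -2/729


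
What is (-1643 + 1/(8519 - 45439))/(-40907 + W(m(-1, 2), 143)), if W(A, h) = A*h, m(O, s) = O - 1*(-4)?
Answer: 60659561/1494447760 ≈ 0.040590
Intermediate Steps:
m(O, s) = 4 + O (m(O, s) = O + 4 = 4 + O)
(-1643 + 1/(8519 - 45439))/(-40907 + W(m(-1, 2), 143)) = (-1643 + 1/(8519 - 45439))/(-40907 + (4 - 1)*143) = (-1643 + 1/(-36920))/(-40907 + 3*143) = (-1643 - 1/36920)/(-40907 + 429) = -60659561/36920/(-40478) = -60659561/36920*(-1/40478) = 60659561/1494447760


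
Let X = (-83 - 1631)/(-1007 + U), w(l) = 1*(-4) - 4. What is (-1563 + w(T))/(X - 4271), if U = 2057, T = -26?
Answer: 824775/2243132 ≈ 0.36769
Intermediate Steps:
w(l) = -8 (w(l) = -4 - 4 = -8)
X = -857/525 (X = (-83 - 1631)/(-1007 + 2057) = -1714/1050 = -1714*1/1050 = -857/525 ≈ -1.6324)
(-1563 + w(T))/(X - 4271) = (-1563 - 8)/(-857/525 - 4271) = -1571/(-2243132/525) = -1571*(-525/2243132) = 824775/2243132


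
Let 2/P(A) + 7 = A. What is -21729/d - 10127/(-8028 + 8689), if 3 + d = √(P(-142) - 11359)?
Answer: -10733254475/1119624274 + 21729*I*√252181457/1693834 ≈ -9.5865 + 203.72*I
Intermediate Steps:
P(A) = 2/(-7 + A)
d = -3 + I*√252181457/149 (d = -3 + √(2/(-7 - 142) - 11359) = -3 + √(2/(-149) - 11359) = -3 + √(2*(-1/149) - 11359) = -3 + √(-2/149 - 11359) = -3 + √(-1692493/149) = -3 + I*√252181457/149 ≈ -3.0 + 106.58*I)
-21729/d - 10127/(-8028 + 8689) = -21729/(-3 + I*√252181457/149) - 10127/(-8028 + 8689) = -21729/(-3 + I*√252181457/149) - 10127/661 = -10127/661 - 21729/(-3 + I*√252181457/149)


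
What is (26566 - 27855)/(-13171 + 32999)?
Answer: -1289/19828 ≈ -0.065009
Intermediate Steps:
(26566 - 27855)/(-13171 + 32999) = -1289/19828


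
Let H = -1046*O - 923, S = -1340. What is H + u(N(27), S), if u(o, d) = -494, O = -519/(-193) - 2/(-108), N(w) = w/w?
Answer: -22142524/5211 ≈ -4249.2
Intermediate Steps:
N(w) = 1
O = 28219/10422 (O = -519*(-1/193) - 2*(-1/108) = 519/193 + 1/54 = 28219/10422 ≈ 2.7076)
H = -19568290/5211 (H = -1046*28219/10422 - 923 = -14758537/5211 - 923 = -19568290/5211 ≈ -3755.2)
H + u(N(27), S) = -19568290/5211 - 494 = -22142524/5211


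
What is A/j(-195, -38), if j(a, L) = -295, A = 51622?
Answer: -51622/295 ≈ -174.99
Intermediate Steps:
A/j(-195, -38) = 51622/(-295) = 51622*(-1/295) = -51622/295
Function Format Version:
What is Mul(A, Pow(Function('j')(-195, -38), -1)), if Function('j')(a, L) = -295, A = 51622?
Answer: Rational(-51622, 295) ≈ -174.99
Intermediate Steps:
Mul(A, Pow(Function('j')(-195, -38), -1)) = Mul(51622, Pow(-295, -1)) = Mul(51622, Rational(-1, 295)) = Rational(-51622, 295)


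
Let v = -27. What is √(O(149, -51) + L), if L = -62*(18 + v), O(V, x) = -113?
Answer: √445 ≈ 21.095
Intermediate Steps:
L = 558 (L = -62*(18 - 27) = -62*(-9) = 558)
√(O(149, -51) + L) = √(-113 + 558) = √445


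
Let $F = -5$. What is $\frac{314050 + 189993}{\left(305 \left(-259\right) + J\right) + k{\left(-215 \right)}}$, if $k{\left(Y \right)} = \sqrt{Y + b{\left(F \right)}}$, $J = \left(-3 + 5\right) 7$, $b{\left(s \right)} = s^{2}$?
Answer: $- \frac{39809820183}{6237998551} - \frac{504043 i \sqrt{190}}{6237998551} \approx -6.3818 - 0.0011138 i$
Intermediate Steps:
$J = 14$ ($J = 2 \cdot 7 = 14$)
$k{\left(Y \right)} = \sqrt{25 + Y}$ ($k{\left(Y \right)} = \sqrt{Y + \left(-5\right)^{2}} = \sqrt{Y + 25} = \sqrt{25 + Y}$)
$\frac{314050 + 189993}{\left(305 \left(-259\right) + J\right) + k{\left(-215 \right)}} = \frac{314050 + 189993}{\left(305 \left(-259\right) + 14\right) + \sqrt{25 - 215}} = \frac{504043}{\left(-78995 + 14\right) + \sqrt{-190}} = \frac{504043}{-78981 + i \sqrt{190}}$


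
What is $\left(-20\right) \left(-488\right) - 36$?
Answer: $9724$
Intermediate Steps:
$\left(-20\right) \left(-488\right) - 36 = 9760 - 36 = 9724$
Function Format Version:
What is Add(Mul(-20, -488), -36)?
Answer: 9724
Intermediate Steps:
Add(Mul(-20, -488), -36) = Add(9760, -36) = 9724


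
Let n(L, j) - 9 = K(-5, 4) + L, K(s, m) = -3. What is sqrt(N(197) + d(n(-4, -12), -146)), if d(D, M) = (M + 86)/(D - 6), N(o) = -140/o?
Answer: sqrt(554555)/197 ≈ 3.7801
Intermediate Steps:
n(L, j) = 6 + L (n(L, j) = 9 + (-3 + L) = 6 + L)
d(D, M) = (86 + M)/(-6 + D)
sqrt(N(197) + d(n(-4, -12), -146)) = sqrt(-140/197 + (86 - 146)/(-6 + (6 - 4))) = sqrt(-140*1/197 - 60/(-6 + 2)) = sqrt(-140/197 - 60/(-4)) = sqrt(-140/197 - 1/4*(-60)) = sqrt(-140/197 + 15) = sqrt(2815/197) = sqrt(554555)/197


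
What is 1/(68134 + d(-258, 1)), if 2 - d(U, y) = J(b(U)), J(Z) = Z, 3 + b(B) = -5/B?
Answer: 258/17579857 ≈ 1.4676e-5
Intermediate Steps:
b(B) = -3 - 5/B
d(U, y) = 5 + 5/U (d(U, y) = 2 - (-3 - 5/U) = 2 + (3 + 5/U) = 5 + 5/U)
1/(68134 + d(-258, 1)) = 1/(68134 + (5 + 5/(-258))) = 1/(68134 + (5 + 5*(-1/258))) = 1/(68134 + (5 - 5/258)) = 1/(68134 + 1285/258) = 1/(17579857/258) = 258/17579857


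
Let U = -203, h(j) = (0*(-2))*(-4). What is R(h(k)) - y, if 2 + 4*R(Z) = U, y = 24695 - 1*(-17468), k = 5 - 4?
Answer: -168857/4 ≈ -42214.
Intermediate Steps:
k = 1
h(j) = 0 (h(j) = 0*(-4) = 0)
y = 42163 (y = 24695 + 17468 = 42163)
R(Z) = -205/4 (R(Z) = -½ + (¼)*(-203) = -½ - 203/4 = -205/4)
R(h(k)) - y = -205/4 - 1*42163 = -205/4 - 42163 = -168857/4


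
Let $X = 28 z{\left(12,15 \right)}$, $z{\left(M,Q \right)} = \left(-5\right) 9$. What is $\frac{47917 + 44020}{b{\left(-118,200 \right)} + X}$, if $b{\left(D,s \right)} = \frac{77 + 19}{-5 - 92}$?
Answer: $- \frac{8917889}{122316} \approx -72.909$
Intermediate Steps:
$z{\left(M,Q \right)} = -45$
$b{\left(D,s \right)} = - \frac{96}{97}$ ($b{\left(D,s \right)} = \frac{96}{-97} = 96 \left(- \frac{1}{97}\right) = - \frac{96}{97}$)
$X = -1260$ ($X = 28 \left(-45\right) = -1260$)
$\frac{47917 + 44020}{b{\left(-118,200 \right)} + X} = \frac{47917 + 44020}{- \frac{96}{97} - 1260} = \frac{91937}{- \frac{122316}{97}} = 91937 \left(- \frac{97}{122316}\right) = - \frac{8917889}{122316}$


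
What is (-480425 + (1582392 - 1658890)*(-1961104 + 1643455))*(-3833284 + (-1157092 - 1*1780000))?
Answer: -164513588336614152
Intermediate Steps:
(-480425 + (1582392 - 1658890)*(-1961104 + 1643455))*(-3833284 + (-1157092 - 1*1780000)) = (-480425 - 76498*(-317649))*(-3833284 + (-1157092 - 1780000)) = (-480425 + 24299513202)*(-3833284 - 2937092) = 24299032777*(-6770376) = -164513588336614152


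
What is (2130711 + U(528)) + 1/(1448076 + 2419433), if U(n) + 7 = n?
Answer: 8242558941089/3867509 ≈ 2.1312e+6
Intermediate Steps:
U(n) = -7 + n
(2130711 + U(528)) + 1/(1448076 + 2419433) = (2130711 + (-7 + 528)) + 1/(1448076 + 2419433) = (2130711 + 521) + 1/3867509 = 2131232 + 1/3867509 = 8242558941089/3867509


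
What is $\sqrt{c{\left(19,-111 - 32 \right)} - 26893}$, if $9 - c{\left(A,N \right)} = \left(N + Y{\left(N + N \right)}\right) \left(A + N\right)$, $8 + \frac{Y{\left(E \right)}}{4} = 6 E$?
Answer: $2 i \sqrt{224930} \approx 948.54 i$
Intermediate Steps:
$Y{\left(E \right)} = -32 + 24 E$ ($Y{\left(E \right)} = -32 + 4 \cdot 6 E = -32 + 24 E$)
$c{\left(A,N \right)} = 9 - \left(-32 + 49 N\right) \left(A + N\right)$ ($c{\left(A,N \right)} = 9 - \left(N + \left(-32 + 24 \left(N + N\right)\right)\right) \left(A + N\right) = 9 - \left(N + \left(-32 + 24 \cdot 2 N\right)\right) \left(A + N\right) = 9 - \left(N + \left(-32 + 48 N\right)\right) \left(A + N\right) = 9 - \left(-32 + 49 N\right) \left(A + N\right)$)
$\sqrt{c{\left(19,-111 - 32 \right)} - 26893} = \sqrt{\left(9 - 49 \left(-111 - 32\right)^{2} + 32 \cdot 19 + 32 \left(-111 - 32\right) - 931 \left(-111 - 32\right)\right) - 26893} = \sqrt{\left(9 - 49 \left(-111 - 32\right)^{2} + 608 + 32 \left(-111 - 32\right) - 931 \left(-111 - 32\right)\right) - 26893} = \sqrt{\left(9 - 49 \left(-143\right)^{2} + 608 + 32 \left(-143\right) - 931 \left(-143\right)\right) - 26893} = \sqrt{\left(9 - 1002001 + 608 - 4576 + 133133\right) - 26893} = \sqrt{-872827 - 26893} = \sqrt{-899720} = 2 i \sqrt{224930}$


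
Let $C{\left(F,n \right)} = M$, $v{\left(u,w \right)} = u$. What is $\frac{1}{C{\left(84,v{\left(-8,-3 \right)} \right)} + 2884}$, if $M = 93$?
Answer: $\frac{1}{2977} \approx 0.00033591$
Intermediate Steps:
$C{\left(F,n \right)} = 93$
$\frac{1}{C{\left(84,v{\left(-8,-3 \right)} \right)} + 2884} = \frac{1}{93 + 2884} = \frac{1}{2977}$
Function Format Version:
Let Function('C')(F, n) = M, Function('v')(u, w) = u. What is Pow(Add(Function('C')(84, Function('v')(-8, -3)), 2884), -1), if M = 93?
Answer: Rational(1, 2977) ≈ 0.00033591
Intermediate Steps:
Function('C')(F, n) = 93
Pow(Add(Function('C')(84, Function('v')(-8, -3)), 2884), -1) = Pow(Add(93, 2884), -1) = Pow(2977, -1) = Rational(1, 2977)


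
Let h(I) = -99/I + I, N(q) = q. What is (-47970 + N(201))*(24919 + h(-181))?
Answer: -213894152613/181 ≈ -1.1817e+9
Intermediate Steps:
h(I) = I - 99/I
(-47970 + N(201))*(24919 + h(-181)) = (-47970 + 201)*(24919 + (-181 - 99/(-181))) = -47769*(24919 + (-181 - 99*(-1/181))) = -47769*(24919 + (-181 + 99/181)) = -47769*(24919 - 32662/181) = -47769*4477677/181 = -213894152613/181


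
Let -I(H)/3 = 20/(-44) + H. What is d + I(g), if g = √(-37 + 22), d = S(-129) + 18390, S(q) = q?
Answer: 200886/11 - 3*I*√15 ≈ 18262.0 - 11.619*I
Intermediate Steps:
d = 18261 (d = -129 + 18390 = 18261)
g = I*√15 (g = √(-15) = I*√15 ≈ 3.873*I)
I(H) = 15/11 - 3*H (I(H) = -3*(20/(-44) + H) = -3*(20*(-1/44) + H) = -3*(-5/11 + H) = 15/11 - 3*H)
d + I(g) = 18261 + (15/11 - 3*I*√15) = 200886/11 - 3*I*√15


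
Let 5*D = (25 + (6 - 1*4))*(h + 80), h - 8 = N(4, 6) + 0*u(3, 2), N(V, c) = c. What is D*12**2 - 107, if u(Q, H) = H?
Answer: 364937/5 ≈ 72987.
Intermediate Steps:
h = 14 (h = 8 + (6 + 0*2) = 8 + (6 + 0) = 8 + 6 = 14)
D = 2538/5 (D = ((25 + (6 - 1*4))*(14 + 80))/5 = ((25 + (6 - 4))*94)/5 = ((25 + 2)*94)/5 = (27*94)/5 = (1/5)*2538 = 2538/5 ≈ 507.60)
D*12**2 - 107 = (2538/5)*12**2 - 107 = (2538/5)*144 - 107 = 365472/5 - 107 = 364937/5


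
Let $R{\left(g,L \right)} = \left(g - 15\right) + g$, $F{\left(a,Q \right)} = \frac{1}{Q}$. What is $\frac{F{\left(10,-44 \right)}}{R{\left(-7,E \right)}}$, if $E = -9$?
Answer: $\frac{1}{1276} \approx 0.0007837$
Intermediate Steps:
$R{\left(g,L \right)} = -15 + 2 g$ ($R{\left(g,L \right)} = \left(-15 + g\right) + g = -15 + 2 g$)
$\frac{F{\left(10,-44 \right)}}{R{\left(-7,E \right)}} = \frac{1}{\left(-44\right) \left(-15 + 2 \left(-7\right)\right)} = - \frac{1}{44 \left(-15 - 14\right)} = - \frac{1}{44 \left(-29\right)} = \left(- \frac{1}{44}\right) \left(- \frac{1}{29}\right) = \frac{1}{1276}$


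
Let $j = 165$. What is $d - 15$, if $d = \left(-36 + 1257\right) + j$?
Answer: $1371$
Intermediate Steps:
$d = 1386$ ($d = \left(-36 + 1257\right) + 165 = 1221 + 165 = 1386$)
$d - 15 = 1386 - 15 = 1371$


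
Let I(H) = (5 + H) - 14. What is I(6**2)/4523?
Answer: 27/4523 ≈ 0.0059695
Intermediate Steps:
I(H) = -9 + H
I(6**2)/4523 = (-9 + 6**2)/4523 = (-9 + 36)*(1/4523) = 27*(1/4523) = 27/4523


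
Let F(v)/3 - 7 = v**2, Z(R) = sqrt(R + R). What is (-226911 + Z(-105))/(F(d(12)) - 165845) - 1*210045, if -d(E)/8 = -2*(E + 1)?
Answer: -7568114529/36032 - I*sqrt(210)/36032 ≈ -2.1004e+5 - 0.00040218*I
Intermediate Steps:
d(E) = 16 + 16*E (d(E) = -(-16)*(E + 1) = -(-16)*(1 + E) = -8*(-2 - 2*E) = 16 + 16*E)
Z(R) = sqrt(2)*sqrt(R) (Z(R) = sqrt(2*R) = sqrt(2)*sqrt(R))
F(v) = 21 + 3*v**2
(-226911 + Z(-105))/(F(d(12)) - 165845) - 1*210045 = (-226911 + sqrt(2)*sqrt(-105))/((21 + 3*(16 + 16*12)**2) - 165845) - 1*210045 = (-226911 + sqrt(2)*(I*sqrt(105)))/((21 + 3*(16 + 192)**2) - 165845) - 210045 = (-226911 + I*sqrt(210))/((21 + 3*208**2) - 165845) - 210045 = (-226911 + I*sqrt(210))/((21 + 3*43264) - 165845) - 210045 = (-226911 + I*sqrt(210))/((21 + 129792) - 165845) - 210045 = (-226911 + I*sqrt(210))/(129813 - 165845) - 210045 = (-226911 + I*sqrt(210))/(-36032) - 210045 = (-226911 + I*sqrt(210))*(-1/36032) - 210045 = (226911/36032 - I*sqrt(210)/36032) - 210045 = -7568114529/36032 - I*sqrt(210)/36032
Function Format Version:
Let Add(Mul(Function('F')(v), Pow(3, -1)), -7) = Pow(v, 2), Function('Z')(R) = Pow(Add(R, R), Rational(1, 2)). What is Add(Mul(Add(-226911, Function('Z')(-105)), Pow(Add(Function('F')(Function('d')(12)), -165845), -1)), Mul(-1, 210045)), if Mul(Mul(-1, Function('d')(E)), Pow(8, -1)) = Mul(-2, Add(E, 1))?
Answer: Add(Rational(-7568114529, 36032), Mul(Rational(-1, 36032), I, Pow(210, Rational(1, 2)))) ≈ Add(-2.1004e+5, Mul(-0.00040218, I))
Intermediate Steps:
Function('d')(E) = Add(16, Mul(16, E)) (Function('d')(E) = Mul(-8, Mul(-2, Add(E, 1))) = Mul(-8, Mul(-2, Add(1, E))) = Mul(-8, Add(-2, Mul(-2, E))) = Add(16, Mul(16, E)))
Function('Z')(R) = Mul(Pow(2, Rational(1, 2)), Pow(R, Rational(1, 2))) (Function('Z')(R) = Pow(Mul(2, R), Rational(1, 2)) = Mul(Pow(2, Rational(1, 2)), Pow(R, Rational(1, 2))))
Function('F')(v) = Add(21, Mul(3, Pow(v, 2)))
Add(Mul(Add(-226911, Function('Z')(-105)), Pow(Add(Function('F')(Function('d')(12)), -165845), -1)), Mul(-1, 210045)) = Add(Mul(Add(-226911, Mul(Pow(2, Rational(1, 2)), Pow(-105, Rational(1, 2)))), Pow(Add(Add(21, Mul(3, Pow(Add(16, Mul(16, 12)), 2))), -165845), -1)), Mul(-1, 210045)) = Add(Mul(Add(-226911, Mul(Pow(2, Rational(1, 2)), Mul(I, Pow(105, Rational(1, 2))))), Pow(Add(Add(21, Mul(3, Pow(Add(16, 192), 2))), -165845), -1)), -210045) = Add(Mul(Add(-226911, Mul(I, Pow(210, Rational(1, 2)))), Pow(Add(Add(21, Mul(3, Pow(208, 2))), -165845), -1)), -210045) = Add(Mul(Add(-226911, Mul(I, Pow(210, Rational(1, 2)))), Pow(Add(Add(21, Mul(3, 43264)), -165845), -1)), -210045) = Add(Mul(Add(-226911, Mul(I, Pow(210, Rational(1, 2)))), Pow(Add(Add(21, 129792), -165845), -1)), -210045) = Add(Mul(Add(-226911, Mul(I, Pow(210, Rational(1, 2)))), Pow(Add(129813, -165845), -1)), -210045) = Add(Mul(Add(-226911, Mul(I, Pow(210, Rational(1, 2)))), Pow(-36032, -1)), -210045) = Add(Mul(Add(-226911, Mul(I, Pow(210, Rational(1, 2)))), Rational(-1, 36032)), -210045) = Add(Add(Rational(226911, 36032), Mul(Rational(-1, 36032), I, Pow(210, Rational(1, 2)))), -210045) = Add(Rational(-7568114529, 36032), Mul(Rational(-1, 36032), I, Pow(210, Rational(1, 2))))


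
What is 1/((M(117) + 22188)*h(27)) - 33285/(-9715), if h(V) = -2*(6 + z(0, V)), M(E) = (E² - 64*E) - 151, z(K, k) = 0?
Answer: 2255762449/658397208 ≈ 3.4261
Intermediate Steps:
M(E) = -151 + E² - 64*E
h(V) = -12 (h(V) = -2*(6 + 0) = -2*6 = -12)
1/((M(117) + 22188)*h(27)) - 33285/(-9715) = 1/(((-151 + 117² - 64*117) + 22188)*(-12)) - 33285/(-9715) = -1/12/((-151 + 13689 - 7488) + 22188) - 33285*(-1/9715) = -1/12/(6050 + 22188) + 6657/1943 = -1/12/28238 + 6657/1943 = (1/28238)*(-1/12) + 6657/1943 = -1/338856 + 6657/1943 = 2255762449/658397208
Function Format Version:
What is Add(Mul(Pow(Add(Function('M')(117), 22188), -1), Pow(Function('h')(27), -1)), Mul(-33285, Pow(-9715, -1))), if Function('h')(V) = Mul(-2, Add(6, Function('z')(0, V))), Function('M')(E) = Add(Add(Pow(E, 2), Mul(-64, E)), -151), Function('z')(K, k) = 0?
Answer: Rational(2255762449, 658397208) ≈ 3.4261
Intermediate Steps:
Function('M')(E) = Add(-151, Pow(E, 2), Mul(-64, E))
Function('h')(V) = -12 (Function('h')(V) = Mul(-2, Add(6, 0)) = Mul(-2, 6) = -12)
Add(Mul(Pow(Add(Function('M')(117), 22188), -1), Pow(Function('h')(27), -1)), Mul(-33285, Pow(-9715, -1))) = Add(Mul(Pow(Add(Add(-151, Pow(117, 2), Mul(-64, 117)), 22188), -1), Pow(-12, -1)), Mul(-33285, Pow(-9715, -1))) = Add(Mul(Pow(Add(Add(-151, 13689, -7488), 22188), -1), Rational(-1, 12)), Mul(-33285, Rational(-1, 9715))) = Add(Mul(Pow(Add(6050, 22188), -1), Rational(-1, 12)), Rational(6657, 1943)) = Add(Mul(Pow(28238, -1), Rational(-1, 12)), Rational(6657, 1943)) = Add(Mul(Rational(1, 28238), Rational(-1, 12)), Rational(6657, 1943)) = Add(Rational(-1, 338856), Rational(6657, 1943)) = Rational(2255762449, 658397208)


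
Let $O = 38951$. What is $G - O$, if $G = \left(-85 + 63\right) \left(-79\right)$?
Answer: $-37213$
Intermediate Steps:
$G = 1738$ ($G = \left(-22\right) \left(-79\right) = 1738$)
$G - O = 1738 - 38951 = -37213$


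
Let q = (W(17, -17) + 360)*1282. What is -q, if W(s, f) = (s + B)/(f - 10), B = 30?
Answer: -12400786/27 ≈ -4.5929e+5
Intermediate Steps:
W(s, f) = (30 + s)/(-10 + f) (W(s, f) = (s + 30)/(f - 10) = (30 + s)/(-10 + f))
q = 12400786/27 (q = ((30 + 17)/(-10 - 17) + 360)*1282 = (47/(-27) + 360)*1282 = (-1/27*47 + 360)*1282 = (-47/27 + 360)*1282 = (9673/27)*1282 = 12400786/27 ≈ 4.5929e+5)
-q = -1*12400786/27 = -12400786/27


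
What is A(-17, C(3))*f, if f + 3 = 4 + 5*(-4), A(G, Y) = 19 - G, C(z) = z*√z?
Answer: -684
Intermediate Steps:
C(z) = z^(3/2)
f = -19 (f = -3 + (4 + 5*(-4)) = -3 + (4 - 20) = -3 - 16 = -19)
A(-17, C(3))*f = (19 - 1*(-17))*(-19) = (19 + 17)*(-19) = 36*(-19) = -684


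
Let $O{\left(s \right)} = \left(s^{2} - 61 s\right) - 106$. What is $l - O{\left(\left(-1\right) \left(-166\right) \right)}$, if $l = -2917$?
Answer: $-20241$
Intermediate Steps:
$O{\left(s \right)} = -106 + s^{2} - 61 s$
$l - O{\left(\left(-1\right) \left(-166\right) \right)} = -2917 - \left(-106 + \left(\left(-1\right) \left(-166\right)\right)^{2} - 61 \left(\left(-1\right) \left(-166\right)\right)\right) = -2917 - \left(-106 + 166^{2} - 10126\right) = -2917 - \left(-106 + 27556 - 10126\right) = -2917 - 17324 = -20241$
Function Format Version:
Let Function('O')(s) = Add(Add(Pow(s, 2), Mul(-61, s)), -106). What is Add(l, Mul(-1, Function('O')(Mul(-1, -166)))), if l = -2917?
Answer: -20241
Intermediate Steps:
Function('O')(s) = Add(-106, Pow(s, 2), Mul(-61, s))
Add(l, Mul(-1, Function('O')(Mul(-1, -166)))) = Add(-2917, Mul(-1, Add(-106, Pow(Mul(-1, -166), 2), Mul(-61, Mul(-1, -166))))) = Add(-2917, Mul(-1, Add(-106, Pow(166, 2), Mul(-61, 166)))) = Add(-2917, Mul(-1, Add(-106, 27556, -10126))) = Add(-2917, Mul(-1, 17324)) = Add(-2917, -17324) = -20241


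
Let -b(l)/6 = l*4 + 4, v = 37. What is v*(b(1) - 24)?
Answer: -2664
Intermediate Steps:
b(l) = -24 - 24*l (b(l) = -6*(l*4 + 4) = -6*(4*l + 4) = -6*(4 + 4*l) = -24 - 24*l)
v*(b(1) - 24) = 37*((-24 - 24*1) - 24) = 37*((-24 - 24) - 24) = 37*(-48 - 24) = 37*(-72) = -2664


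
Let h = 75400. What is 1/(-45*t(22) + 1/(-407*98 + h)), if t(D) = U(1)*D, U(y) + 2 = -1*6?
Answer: 35514/281270881 ≈ 0.00012626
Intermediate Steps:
U(y) = -8 (U(y) = -2 - 1*6 = -2 - 6 = -8)
t(D) = -8*D
1/(-45*t(22) + 1/(-407*98 + h)) = 1/(-(-360)*22 + 1/(-407*98 + 75400)) = 1/(-45*(-176) + 1/(-39886 + 75400)) = 1/(7920 + 1/35514) = 1/(281270881/35514) = 35514/281270881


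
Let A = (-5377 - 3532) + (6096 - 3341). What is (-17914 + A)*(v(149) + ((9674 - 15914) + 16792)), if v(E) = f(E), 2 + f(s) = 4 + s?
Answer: -257599804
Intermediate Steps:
f(s) = 2 + s (f(s) = -2 + (4 + s) = 2 + s)
v(E) = 2 + E
A = -6154 (A = -8909 + 2755 = -6154)
(-17914 + A)*(v(149) + ((9674 - 15914) + 16792)) = (-17914 - 6154)*((2 + 149) + ((9674 - 15914) + 16792)) = -24068*(151 + (-6240 + 16792)) = -24068*(151 + 10552) = -24068*10703 = -257599804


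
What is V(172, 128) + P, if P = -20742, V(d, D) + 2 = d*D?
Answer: 1272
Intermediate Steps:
V(d, D) = -2 + D*d (V(d, D) = -2 + d*D = -2 + D*d)
V(172, 128) + P = (-2 + 128*172) - 20742 = (-2 + 22016) - 20742 = 22014 - 20742 = 1272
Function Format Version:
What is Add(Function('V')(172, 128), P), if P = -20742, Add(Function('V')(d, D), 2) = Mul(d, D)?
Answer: 1272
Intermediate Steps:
Function('V')(d, D) = Add(-2, Mul(D, d)) (Function('V')(d, D) = Add(-2, Mul(d, D)) = Add(-2, Mul(D, d)))
Add(Function('V')(172, 128), P) = Add(Add(-2, Mul(128, 172)), -20742) = Add(Add(-2, 22016), -20742) = Add(22014, -20742) = 1272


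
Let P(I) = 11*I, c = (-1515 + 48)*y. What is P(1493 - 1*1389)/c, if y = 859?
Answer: -1144/1260153 ≈ -0.00090783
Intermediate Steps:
c = -1260153 (c = (-1515 + 48)*859 = -1467*859 = -1260153)
P(1493 - 1*1389)/c = (11*(1493 - 1*1389))/(-1260153) = (11*(1493 - 1389))*(-1/1260153) = (11*104)*(-1/1260153) = 1144*(-1/1260153) = -1144/1260153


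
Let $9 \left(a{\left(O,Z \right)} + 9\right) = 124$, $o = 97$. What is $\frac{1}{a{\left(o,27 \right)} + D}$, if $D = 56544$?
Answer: $\frac{9}{508939} \approx 1.7684 \cdot 10^{-5}$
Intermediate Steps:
$a{\left(O,Z \right)} = \frac{43}{9}$ ($a{\left(O,Z \right)} = -9 + \frac{1}{9} \cdot 124 = -9 + \frac{124}{9} = \frac{43}{9}$)
$\frac{1}{a{\left(o,27 \right)} + D} = \frac{1}{\frac{43}{9} + 56544} = \frac{1}{\frac{508939}{9}} = \frac{9}{508939}$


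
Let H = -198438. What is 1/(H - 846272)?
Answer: -1/1044710 ≈ -9.5720e-7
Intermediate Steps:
1/(H - 846272) = 1/(-198438 - 846272) = 1/(-1044710) = -1/1044710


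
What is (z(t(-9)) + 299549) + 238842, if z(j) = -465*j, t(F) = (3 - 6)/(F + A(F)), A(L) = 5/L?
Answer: 46289071/86 ≈ 5.3825e+5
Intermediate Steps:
t(F) = -3/(F + 5/F) (t(F) = (3 - 6)/(F + 5/F) = -3/(F + 5/F))
(z(t(-9)) + 299549) + 238842 = (-(-1395)*(-9)/(5 + (-9)²) + 299549) + 238842 = (-(-1395)*(-9)/(5 + 81) + 299549) + 238842 = (-(-1395)*(-9)/86 + 299549) + 238842 = (-465*27/86 + 299549) + 238842 = (-12555/86 + 299549) + 238842 = 25748659/86 + 238842 = 46289071/86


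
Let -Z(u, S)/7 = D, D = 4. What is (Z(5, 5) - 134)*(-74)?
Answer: 11988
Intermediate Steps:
Z(u, S) = -28 (Z(u, S) = -7*4 = -28)
(Z(5, 5) - 134)*(-74) = (-28 - 134)*(-74) = -162*(-74) = 11988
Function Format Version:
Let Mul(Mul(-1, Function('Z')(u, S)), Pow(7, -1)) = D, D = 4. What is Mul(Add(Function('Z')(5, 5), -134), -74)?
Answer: 11988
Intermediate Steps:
Function('Z')(u, S) = -28 (Function('Z')(u, S) = Mul(-7, 4) = -28)
Mul(Add(Function('Z')(5, 5), -134), -74) = Mul(Add(-28, -134), -74) = Mul(-162, -74) = 11988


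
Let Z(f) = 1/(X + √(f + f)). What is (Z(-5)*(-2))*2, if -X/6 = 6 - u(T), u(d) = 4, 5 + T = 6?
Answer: 24/77 + 2*I*√10/77 ≈ 0.31169 + 0.082137*I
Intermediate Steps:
T = 1 (T = -5 + 6 = 1)
X = -12 (X = -6*(6 - 1*4) = -6*(6 - 4) = -6*2 = -12)
Z(f) = 1/(-12 + √2*√f) (Z(f) = 1/(-12 + √(f + f)) = 1/(-12 + √(2*f)) = 1/(-12 + √2*√f))
(Z(-5)*(-2))*2 = (-2/(-12 + √2*√(-5)))*2 = (-2/(-12 + √2*(I*√5)))*2 = (-2/(-12 + I*√10))*2 = -2/(-12 + I*√10)*2 = -4/(-12 + I*√10)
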